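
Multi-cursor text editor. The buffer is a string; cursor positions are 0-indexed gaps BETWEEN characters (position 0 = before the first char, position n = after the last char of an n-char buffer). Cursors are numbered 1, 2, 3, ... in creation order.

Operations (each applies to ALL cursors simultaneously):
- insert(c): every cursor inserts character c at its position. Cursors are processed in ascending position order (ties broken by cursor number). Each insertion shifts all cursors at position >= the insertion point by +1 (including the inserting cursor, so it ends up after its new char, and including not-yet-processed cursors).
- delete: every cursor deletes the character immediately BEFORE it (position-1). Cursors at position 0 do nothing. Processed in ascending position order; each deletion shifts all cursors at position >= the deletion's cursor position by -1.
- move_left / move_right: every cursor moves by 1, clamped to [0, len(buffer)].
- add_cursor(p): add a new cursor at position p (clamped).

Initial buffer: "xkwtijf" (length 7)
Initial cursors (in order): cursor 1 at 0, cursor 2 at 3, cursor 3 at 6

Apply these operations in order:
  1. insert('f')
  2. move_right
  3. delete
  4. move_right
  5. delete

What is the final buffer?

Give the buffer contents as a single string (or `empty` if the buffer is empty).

After op 1 (insert('f')): buffer="fxkwftijff" (len 10), cursors c1@1 c2@5 c3@9, authorship 1...2...3.
After op 2 (move_right): buffer="fxkwftijff" (len 10), cursors c1@2 c2@6 c3@10, authorship 1...2...3.
After op 3 (delete): buffer="fkwfijf" (len 7), cursors c1@1 c2@4 c3@7, authorship 1..2..3
After op 4 (move_right): buffer="fkwfijf" (len 7), cursors c1@2 c2@5 c3@7, authorship 1..2..3
After op 5 (delete): buffer="fwfj" (len 4), cursors c1@1 c2@3 c3@4, authorship 1.2.

Answer: fwfj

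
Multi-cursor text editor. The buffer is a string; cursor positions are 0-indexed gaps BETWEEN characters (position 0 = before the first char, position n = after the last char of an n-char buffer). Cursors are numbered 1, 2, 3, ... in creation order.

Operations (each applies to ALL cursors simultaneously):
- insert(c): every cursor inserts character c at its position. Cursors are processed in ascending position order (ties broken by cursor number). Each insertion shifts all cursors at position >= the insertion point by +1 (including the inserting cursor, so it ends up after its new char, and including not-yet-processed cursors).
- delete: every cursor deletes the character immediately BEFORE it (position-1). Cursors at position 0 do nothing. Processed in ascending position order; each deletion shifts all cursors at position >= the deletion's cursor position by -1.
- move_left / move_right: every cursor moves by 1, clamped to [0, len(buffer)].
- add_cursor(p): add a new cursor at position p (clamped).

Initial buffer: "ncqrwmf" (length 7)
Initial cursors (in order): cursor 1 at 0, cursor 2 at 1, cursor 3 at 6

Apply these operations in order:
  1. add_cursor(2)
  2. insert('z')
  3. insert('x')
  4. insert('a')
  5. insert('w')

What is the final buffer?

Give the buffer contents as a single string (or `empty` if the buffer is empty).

After op 1 (add_cursor(2)): buffer="ncqrwmf" (len 7), cursors c1@0 c2@1 c4@2 c3@6, authorship .......
After op 2 (insert('z')): buffer="znzczqrwmzf" (len 11), cursors c1@1 c2@3 c4@5 c3@10, authorship 1.2.4....3.
After op 3 (insert('x')): buffer="zxnzxczxqrwmzxf" (len 15), cursors c1@2 c2@5 c4@8 c3@14, authorship 11.22.44....33.
After op 4 (insert('a')): buffer="zxanzxaczxaqrwmzxaf" (len 19), cursors c1@3 c2@7 c4@11 c3@18, authorship 111.222.444....333.
After op 5 (insert('w')): buffer="zxawnzxawczxawqrwmzxawf" (len 23), cursors c1@4 c2@9 c4@14 c3@22, authorship 1111.2222.4444....3333.

Answer: zxawnzxawczxawqrwmzxawf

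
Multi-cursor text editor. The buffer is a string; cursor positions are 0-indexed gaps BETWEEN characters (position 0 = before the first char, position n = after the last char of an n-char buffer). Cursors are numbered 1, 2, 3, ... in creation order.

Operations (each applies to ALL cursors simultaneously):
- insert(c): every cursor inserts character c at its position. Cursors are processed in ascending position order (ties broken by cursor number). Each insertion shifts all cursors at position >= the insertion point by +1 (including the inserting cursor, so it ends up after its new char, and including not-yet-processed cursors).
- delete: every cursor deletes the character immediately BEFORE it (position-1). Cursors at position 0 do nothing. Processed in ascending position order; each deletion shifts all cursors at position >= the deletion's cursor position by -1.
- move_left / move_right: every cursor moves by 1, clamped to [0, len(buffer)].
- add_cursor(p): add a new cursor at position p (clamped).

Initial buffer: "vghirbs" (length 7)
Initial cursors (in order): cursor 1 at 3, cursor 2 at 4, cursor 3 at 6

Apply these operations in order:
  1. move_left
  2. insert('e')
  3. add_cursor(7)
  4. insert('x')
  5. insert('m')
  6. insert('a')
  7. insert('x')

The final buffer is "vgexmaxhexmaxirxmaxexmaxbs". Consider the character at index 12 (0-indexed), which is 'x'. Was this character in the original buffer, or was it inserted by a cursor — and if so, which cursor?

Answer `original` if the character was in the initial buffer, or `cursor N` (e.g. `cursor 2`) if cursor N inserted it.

After op 1 (move_left): buffer="vghirbs" (len 7), cursors c1@2 c2@3 c3@5, authorship .......
After op 2 (insert('e')): buffer="vgeheirebs" (len 10), cursors c1@3 c2@5 c3@8, authorship ..1.2..3..
After op 3 (add_cursor(7)): buffer="vgeheirebs" (len 10), cursors c1@3 c2@5 c4@7 c3@8, authorship ..1.2..3..
After op 4 (insert('x')): buffer="vgexhexirxexbs" (len 14), cursors c1@4 c2@7 c4@10 c3@12, authorship ..11.22..433..
After op 5 (insert('m')): buffer="vgexmhexmirxmexmbs" (len 18), cursors c1@5 c2@9 c4@13 c3@16, authorship ..111.222..44333..
After op 6 (insert('a')): buffer="vgexmahexmairxmaexmabs" (len 22), cursors c1@6 c2@11 c4@16 c3@20, authorship ..1111.2222..4443333..
After op 7 (insert('x')): buffer="vgexmaxhexmaxirxmaxexmaxbs" (len 26), cursors c1@7 c2@13 c4@19 c3@24, authorship ..11111.22222..444433333..
Authorship (.=original, N=cursor N): . . 1 1 1 1 1 . 2 2 2 2 2 . . 4 4 4 4 3 3 3 3 3 . .
Index 12: author = 2

Answer: cursor 2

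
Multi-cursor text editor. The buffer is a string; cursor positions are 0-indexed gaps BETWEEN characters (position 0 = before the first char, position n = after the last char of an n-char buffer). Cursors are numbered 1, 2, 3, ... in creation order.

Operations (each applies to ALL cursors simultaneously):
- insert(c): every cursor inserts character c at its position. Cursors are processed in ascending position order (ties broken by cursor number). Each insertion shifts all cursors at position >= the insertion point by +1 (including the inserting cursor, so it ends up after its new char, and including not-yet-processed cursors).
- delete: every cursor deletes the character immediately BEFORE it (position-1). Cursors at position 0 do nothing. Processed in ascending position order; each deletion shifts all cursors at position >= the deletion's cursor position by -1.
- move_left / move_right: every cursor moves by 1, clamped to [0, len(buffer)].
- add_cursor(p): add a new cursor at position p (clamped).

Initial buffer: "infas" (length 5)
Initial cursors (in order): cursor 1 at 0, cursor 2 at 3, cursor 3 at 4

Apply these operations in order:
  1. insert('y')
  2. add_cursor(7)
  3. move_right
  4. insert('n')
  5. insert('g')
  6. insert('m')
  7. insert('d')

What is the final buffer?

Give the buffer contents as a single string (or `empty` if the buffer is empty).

After op 1 (insert('y')): buffer="yinfyays" (len 8), cursors c1@1 c2@5 c3@7, authorship 1...2.3.
After op 2 (add_cursor(7)): buffer="yinfyays" (len 8), cursors c1@1 c2@5 c3@7 c4@7, authorship 1...2.3.
After op 3 (move_right): buffer="yinfyays" (len 8), cursors c1@2 c2@6 c3@8 c4@8, authorship 1...2.3.
After op 4 (insert('n')): buffer="yinnfyanysnn" (len 12), cursors c1@3 c2@8 c3@12 c4@12, authorship 1.1..2.23.34
After op 5 (insert('g')): buffer="yingnfyangysnngg" (len 16), cursors c1@4 c2@10 c3@16 c4@16, authorship 1.11..2.223.3434
After op 6 (insert('m')): buffer="yingmnfyangmysnnggmm" (len 20), cursors c1@5 c2@12 c3@20 c4@20, authorship 1.111..2.2223.343434
After op 7 (insert('d')): buffer="yingmdnfyangmdysnnggmmdd" (len 24), cursors c1@6 c2@14 c3@24 c4@24, authorship 1.1111..2.22223.34343434

Answer: yingmdnfyangmdysnnggmmdd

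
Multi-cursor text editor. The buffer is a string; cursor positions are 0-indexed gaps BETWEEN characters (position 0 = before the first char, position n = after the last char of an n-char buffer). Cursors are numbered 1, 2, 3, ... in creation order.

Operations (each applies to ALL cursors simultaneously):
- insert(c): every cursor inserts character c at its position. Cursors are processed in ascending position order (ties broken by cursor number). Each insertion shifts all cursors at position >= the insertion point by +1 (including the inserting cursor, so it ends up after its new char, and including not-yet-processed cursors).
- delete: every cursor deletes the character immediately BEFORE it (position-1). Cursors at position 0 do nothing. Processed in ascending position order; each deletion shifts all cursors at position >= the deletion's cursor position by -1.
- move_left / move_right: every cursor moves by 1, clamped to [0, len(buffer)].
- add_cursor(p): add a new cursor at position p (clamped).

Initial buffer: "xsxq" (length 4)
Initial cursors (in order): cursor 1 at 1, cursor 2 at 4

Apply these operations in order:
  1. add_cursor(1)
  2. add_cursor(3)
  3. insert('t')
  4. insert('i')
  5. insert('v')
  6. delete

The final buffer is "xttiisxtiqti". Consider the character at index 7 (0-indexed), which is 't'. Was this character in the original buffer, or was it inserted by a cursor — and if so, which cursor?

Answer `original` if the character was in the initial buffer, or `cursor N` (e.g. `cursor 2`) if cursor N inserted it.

After op 1 (add_cursor(1)): buffer="xsxq" (len 4), cursors c1@1 c3@1 c2@4, authorship ....
After op 2 (add_cursor(3)): buffer="xsxq" (len 4), cursors c1@1 c3@1 c4@3 c2@4, authorship ....
After op 3 (insert('t')): buffer="xttsxtqt" (len 8), cursors c1@3 c3@3 c4@6 c2@8, authorship .13..4.2
After op 4 (insert('i')): buffer="xttiisxtiqti" (len 12), cursors c1@5 c3@5 c4@9 c2@12, authorship .1313..44.22
After op 5 (insert('v')): buffer="xttiivvsxtivqtiv" (len 16), cursors c1@7 c3@7 c4@12 c2@16, authorship .131313..444.222
After op 6 (delete): buffer="xttiisxtiqti" (len 12), cursors c1@5 c3@5 c4@9 c2@12, authorship .1313..44.22
Authorship (.=original, N=cursor N): . 1 3 1 3 . . 4 4 . 2 2
Index 7: author = 4

Answer: cursor 4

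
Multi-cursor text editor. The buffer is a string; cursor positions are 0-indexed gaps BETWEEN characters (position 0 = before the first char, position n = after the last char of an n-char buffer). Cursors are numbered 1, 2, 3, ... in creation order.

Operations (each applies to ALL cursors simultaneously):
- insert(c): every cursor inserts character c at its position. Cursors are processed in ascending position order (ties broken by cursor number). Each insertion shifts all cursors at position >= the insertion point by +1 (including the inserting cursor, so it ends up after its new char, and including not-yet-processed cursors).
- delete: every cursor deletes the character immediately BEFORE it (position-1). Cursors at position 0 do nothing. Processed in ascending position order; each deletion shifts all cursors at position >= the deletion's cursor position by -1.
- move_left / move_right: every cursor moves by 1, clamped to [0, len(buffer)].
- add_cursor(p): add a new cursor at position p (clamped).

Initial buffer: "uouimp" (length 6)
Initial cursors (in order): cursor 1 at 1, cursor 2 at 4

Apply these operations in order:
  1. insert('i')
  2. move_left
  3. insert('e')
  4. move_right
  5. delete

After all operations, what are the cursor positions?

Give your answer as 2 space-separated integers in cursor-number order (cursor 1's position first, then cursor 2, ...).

Answer: 2 6

Derivation:
After op 1 (insert('i')): buffer="uiouiimp" (len 8), cursors c1@2 c2@6, authorship .1...2..
After op 2 (move_left): buffer="uiouiimp" (len 8), cursors c1@1 c2@5, authorship .1...2..
After op 3 (insert('e')): buffer="ueiouieimp" (len 10), cursors c1@2 c2@7, authorship .11...22..
After op 4 (move_right): buffer="ueiouieimp" (len 10), cursors c1@3 c2@8, authorship .11...22..
After op 5 (delete): buffer="ueouiemp" (len 8), cursors c1@2 c2@6, authorship .1...2..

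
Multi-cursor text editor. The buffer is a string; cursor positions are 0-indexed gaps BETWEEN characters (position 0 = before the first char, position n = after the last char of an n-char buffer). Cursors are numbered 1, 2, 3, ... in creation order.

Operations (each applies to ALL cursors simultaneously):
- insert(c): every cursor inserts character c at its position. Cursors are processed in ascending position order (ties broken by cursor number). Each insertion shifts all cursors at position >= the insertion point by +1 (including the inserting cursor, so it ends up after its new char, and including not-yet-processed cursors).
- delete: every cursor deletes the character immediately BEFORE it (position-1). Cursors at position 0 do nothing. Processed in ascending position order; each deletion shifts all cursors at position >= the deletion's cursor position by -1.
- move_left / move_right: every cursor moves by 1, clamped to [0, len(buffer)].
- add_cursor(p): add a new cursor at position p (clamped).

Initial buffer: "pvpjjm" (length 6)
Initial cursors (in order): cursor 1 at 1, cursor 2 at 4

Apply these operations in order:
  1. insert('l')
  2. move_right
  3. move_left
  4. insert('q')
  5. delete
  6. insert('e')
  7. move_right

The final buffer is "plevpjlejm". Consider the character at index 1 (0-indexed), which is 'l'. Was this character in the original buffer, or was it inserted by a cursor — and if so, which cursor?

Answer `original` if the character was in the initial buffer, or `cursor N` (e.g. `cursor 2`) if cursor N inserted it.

After op 1 (insert('l')): buffer="plvpjljm" (len 8), cursors c1@2 c2@6, authorship .1...2..
After op 2 (move_right): buffer="plvpjljm" (len 8), cursors c1@3 c2@7, authorship .1...2..
After op 3 (move_left): buffer="plvpjljm" (len 8), cursors c1@2 c2@6, authorship .1...2..
After op 4 (insert('q')): buffer="plqvpjlqjm" (len 10), cursors c1@3 c2@8, authorship .11...22..
After op 5 (delete): buffer="plvpjljm" (len 8), cursors c1@2 c2@6, authorship .1...2..
After op 6 (insert('e')): buffer="plevpjlejm" (len 10), cursors c1@3 c2@8, authorship .11...22..
After op 7 (move_right): buffer="plevpjlejm" (len 10), cursors c1@4 c2@9, authorship .11...22..
Authorship (.=original, N=cursor N): . 1 1 . . . 2 2 . .
Index 1: author = 1

Answer: cursor 1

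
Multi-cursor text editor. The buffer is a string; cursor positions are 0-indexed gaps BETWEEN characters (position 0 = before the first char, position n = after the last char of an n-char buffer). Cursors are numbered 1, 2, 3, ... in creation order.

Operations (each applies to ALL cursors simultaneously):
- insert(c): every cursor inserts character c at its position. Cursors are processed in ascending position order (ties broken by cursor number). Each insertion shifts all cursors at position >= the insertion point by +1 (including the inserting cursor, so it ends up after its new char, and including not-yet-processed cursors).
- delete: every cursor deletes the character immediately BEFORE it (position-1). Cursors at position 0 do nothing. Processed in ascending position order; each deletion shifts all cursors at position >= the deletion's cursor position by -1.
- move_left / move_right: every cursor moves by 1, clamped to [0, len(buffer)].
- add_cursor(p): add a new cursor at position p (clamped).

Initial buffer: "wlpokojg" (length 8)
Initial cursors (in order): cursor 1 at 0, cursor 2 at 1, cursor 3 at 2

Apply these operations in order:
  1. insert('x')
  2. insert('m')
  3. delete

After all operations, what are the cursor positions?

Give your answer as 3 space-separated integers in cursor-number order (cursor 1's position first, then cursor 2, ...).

Answer: 1 3 5

Derivation:
After op 1 (insert('x')): buffer="xwxlxpokojg" (len 11), cursors c1@1 c2@3 c3@5, authorship 1.2.3......
After op 2 (insert('m')): buffer="xmwxmlxmpokojg" (len 14), cursors c1@2 c2@5 c3@8, authorship 11.22.33......
After op 3 (delete): buffer="xwxlxpokojg" (len 11), cursors c1@1 c2@3 c3@5, authorship 1.2.3......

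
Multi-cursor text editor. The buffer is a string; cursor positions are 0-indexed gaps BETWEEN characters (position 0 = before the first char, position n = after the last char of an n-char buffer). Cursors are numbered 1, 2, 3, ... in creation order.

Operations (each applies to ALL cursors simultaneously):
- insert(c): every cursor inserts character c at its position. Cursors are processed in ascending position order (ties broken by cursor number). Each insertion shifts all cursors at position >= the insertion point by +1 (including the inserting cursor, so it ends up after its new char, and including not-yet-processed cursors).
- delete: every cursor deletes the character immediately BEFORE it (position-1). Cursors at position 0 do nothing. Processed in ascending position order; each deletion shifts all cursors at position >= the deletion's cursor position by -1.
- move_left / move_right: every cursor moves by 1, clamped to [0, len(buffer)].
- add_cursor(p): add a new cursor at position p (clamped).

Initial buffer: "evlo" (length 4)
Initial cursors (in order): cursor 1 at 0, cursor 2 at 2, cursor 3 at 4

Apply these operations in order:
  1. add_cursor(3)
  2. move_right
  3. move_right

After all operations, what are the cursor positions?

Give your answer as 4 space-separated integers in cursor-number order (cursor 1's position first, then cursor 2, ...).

Answer: 2 4 4 4

Derivation:
After op 1 (add_cursor(3)): buffer="evlo" (len 4), cursors c1@0 c2@2 c4@3 c3@4, authorship ....
After op 2 (move_right): buffer="evlo" (len 4), cursors c1@1 c2@3 c3@4 c4@4, authorship ....
After op 3 (move_right): buffer="evlo" (len 4), cursors c1@2 c2@4 c3@4 c4@4, authorship ....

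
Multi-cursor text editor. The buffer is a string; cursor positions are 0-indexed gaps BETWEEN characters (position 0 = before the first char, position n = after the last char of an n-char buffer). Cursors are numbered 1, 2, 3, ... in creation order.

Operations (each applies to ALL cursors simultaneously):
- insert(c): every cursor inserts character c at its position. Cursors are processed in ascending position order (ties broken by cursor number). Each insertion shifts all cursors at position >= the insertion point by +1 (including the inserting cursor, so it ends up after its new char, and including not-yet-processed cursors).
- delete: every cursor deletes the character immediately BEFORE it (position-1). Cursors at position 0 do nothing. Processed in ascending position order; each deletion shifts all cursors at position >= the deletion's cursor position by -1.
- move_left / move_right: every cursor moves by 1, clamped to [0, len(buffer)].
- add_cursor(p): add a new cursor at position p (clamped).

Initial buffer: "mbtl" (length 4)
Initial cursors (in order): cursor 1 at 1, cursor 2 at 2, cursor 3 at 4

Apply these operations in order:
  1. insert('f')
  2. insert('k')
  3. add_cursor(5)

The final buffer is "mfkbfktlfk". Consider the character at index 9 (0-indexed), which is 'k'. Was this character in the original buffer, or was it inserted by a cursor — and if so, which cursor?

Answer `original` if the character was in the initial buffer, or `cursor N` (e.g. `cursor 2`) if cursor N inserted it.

Answer: cursor 3

Derivation:
After op 1 (insert('f')): buffer="mfbftlf" (len 7), cursors c1@2 c2@4 c3@7, authorship .1.2..3
After op 2 (insert('k')): buffer="mfkbfktlfk" (len 10), cursors c1@3 c2@6 c3@10, authorship .11.22..33
After op 3 (add_cursor(5)): buffer="mfkbfktlfk" (len 10), cursors c1@3 c4@5 c2@6 c3@10, authorship .11.22..33
Authorship (.=original, N=cursor N): . 1 1 . 2 2 . . 3 3
Index 9: author = 3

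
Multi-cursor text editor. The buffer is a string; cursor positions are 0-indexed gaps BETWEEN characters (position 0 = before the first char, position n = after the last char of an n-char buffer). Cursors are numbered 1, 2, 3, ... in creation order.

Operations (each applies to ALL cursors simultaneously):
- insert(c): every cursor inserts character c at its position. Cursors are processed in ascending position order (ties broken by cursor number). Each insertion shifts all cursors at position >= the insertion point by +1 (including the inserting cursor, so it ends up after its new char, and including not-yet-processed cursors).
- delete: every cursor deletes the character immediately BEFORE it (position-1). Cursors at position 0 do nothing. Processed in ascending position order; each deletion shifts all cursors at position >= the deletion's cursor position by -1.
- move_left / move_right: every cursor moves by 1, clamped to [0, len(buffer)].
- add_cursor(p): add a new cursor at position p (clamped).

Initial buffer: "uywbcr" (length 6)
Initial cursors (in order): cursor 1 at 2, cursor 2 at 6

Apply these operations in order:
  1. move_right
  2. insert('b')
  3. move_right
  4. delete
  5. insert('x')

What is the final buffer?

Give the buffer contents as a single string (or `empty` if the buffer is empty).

After op 1 (move_right): buffer="uywbcr" (len 6), cursors c1@3 c2@6, authorship ......
After op 2 (insert('b')): buffer="uywbbcrb" (len 8), cursors c1@4 c2@8, authorship ...1...2
After op 3 (move_right): buffer="uywbbcrb" (len 8), cursors c1@5 c2@8, authorship ...1...2
After op 4 (delete): buffer="uywbcr" (len 6), cursors c1@4 c2@6, authorship ...1..
After op 5 (insert('x')): buffer="uywbxcrx" (len 8), cursors c1@5 c2@8, authorship ...11..2

Answer: uywbxcrx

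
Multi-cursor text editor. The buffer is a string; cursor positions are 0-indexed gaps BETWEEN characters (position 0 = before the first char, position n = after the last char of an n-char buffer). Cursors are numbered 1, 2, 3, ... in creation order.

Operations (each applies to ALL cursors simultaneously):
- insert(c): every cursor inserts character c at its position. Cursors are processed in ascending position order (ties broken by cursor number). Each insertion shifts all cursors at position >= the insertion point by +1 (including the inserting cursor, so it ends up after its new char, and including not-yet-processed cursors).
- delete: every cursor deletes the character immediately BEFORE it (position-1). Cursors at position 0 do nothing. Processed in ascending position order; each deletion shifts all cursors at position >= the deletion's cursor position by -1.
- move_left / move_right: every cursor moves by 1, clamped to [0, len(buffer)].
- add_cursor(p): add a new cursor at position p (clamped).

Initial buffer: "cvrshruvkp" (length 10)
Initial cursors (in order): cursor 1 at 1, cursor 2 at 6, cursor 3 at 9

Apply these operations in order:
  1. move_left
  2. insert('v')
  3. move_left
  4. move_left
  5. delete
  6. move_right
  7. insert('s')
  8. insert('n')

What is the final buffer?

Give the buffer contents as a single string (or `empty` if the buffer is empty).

After op 1 (move_left): buffer="cvrshruvkp" (len 10), cursors c1@0 c2@5 c3@8, authorship ..........
After op 2 (insert('v')): buffer="vcvrshvruvvkp" (len 13), cursors c1@1 c2@7 c3@11, authorship 1.....2...3..
After op 3 (move_left): buffer="vcvrshvruvvkp" (len 13), cursors c1@0 c2@6 c3@10, authorship 1.....2...3..
After op 4 (move_left): buffer="vcvrshvruvvkp" (len 13), cursors c1@0 c2@5 c3@9, authorship 1.....2...3..
After op 5 (delete): buffer="vcvrhvrvvkp" (len 11), cursors c1@0 c2@4 c3@7, authorship 1....2..3..
After op 6 (move_right): buffer="vcvrhvrvvkp" (len 11), cursors c1@1 c2@5 c3@8, authorship 1....2..3..
After op 7 (insert('s')): buffer="vscvrhsvrvsvkp" (len 14), cursors c1@2 c2@7 c3@11, authorship 11....22..33..
After op 8 (insert('n')): buffer="vsncvrhsnvrvsnvkp" (len 17), cursors c1@3 c2@9 c3@14, authorship 111....222..333..

Answer: vsncvrhsnvrvsnvkp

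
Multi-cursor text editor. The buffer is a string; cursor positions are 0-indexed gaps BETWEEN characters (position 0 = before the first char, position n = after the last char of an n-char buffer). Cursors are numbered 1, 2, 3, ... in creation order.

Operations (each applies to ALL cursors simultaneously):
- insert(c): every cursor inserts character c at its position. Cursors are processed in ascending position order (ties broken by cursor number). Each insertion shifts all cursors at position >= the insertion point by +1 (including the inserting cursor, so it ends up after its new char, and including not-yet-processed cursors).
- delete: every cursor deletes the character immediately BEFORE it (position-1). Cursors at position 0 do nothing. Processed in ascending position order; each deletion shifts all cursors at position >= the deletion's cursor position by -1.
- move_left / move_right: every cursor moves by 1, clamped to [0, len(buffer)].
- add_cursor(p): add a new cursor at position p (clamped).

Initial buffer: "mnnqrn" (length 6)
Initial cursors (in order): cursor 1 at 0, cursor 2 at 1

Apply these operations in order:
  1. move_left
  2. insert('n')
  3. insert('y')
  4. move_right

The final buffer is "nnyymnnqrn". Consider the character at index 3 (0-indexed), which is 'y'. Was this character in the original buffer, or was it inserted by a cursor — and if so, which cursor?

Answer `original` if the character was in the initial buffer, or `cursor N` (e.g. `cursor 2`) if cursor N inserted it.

Answer: cursor 2

Derivation:
After op 1 (move_left): buffer="mnnqrn" (len 6), cursors c1@0 c2@0, authorship ......
After op 2 (insert('n')): buffer="nnmnnqrn" (len 8), cursors c1@2 c2@2, authorship 12......
After op 3 (insert('y')): buffer="nnyymnnqrn" (len 10), cursors c1@4 c2@4, authorship 1212......
After op 4 (move_right): buffer="nnyymnnqrn" (len 10), cursors c1@5 c2@5, authorship 1212......
Authorship (.=original, N=cursor N): 1 2 1 2 . . . . . .
Index 3: author = 2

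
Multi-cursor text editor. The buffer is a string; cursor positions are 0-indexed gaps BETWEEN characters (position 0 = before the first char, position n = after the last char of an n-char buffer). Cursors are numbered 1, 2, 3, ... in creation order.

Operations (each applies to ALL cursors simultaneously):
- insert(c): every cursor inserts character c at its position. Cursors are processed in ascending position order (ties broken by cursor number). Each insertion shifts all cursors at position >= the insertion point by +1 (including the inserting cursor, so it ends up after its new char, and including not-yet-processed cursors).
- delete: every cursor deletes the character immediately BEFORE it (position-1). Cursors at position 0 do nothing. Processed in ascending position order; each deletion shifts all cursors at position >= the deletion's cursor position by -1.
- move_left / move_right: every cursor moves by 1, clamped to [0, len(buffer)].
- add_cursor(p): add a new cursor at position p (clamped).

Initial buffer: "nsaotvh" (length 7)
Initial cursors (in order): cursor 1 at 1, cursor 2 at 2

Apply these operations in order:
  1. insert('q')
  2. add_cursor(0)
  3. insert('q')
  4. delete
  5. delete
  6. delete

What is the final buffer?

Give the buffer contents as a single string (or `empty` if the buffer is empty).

Answer: aotvh

Derivation:
After op 1 (insert('q')): buffer="nqsqaotvh" (len 9), cursors c1@2 c2@4, authorship .1.2.....
After op 2 (add_cursor(0)): buffer="nqsqaotvh" (len 9), cursors c3@0 c1@2 c2@4, authorship .1.2.....
After op 3 (insert('q')): buffer="qnqqsqqaotvh" (len 12), cursors c3@1 c1@4 c2@7, authorship 3.11.22.....
After op 4 (delete): buffer="nqsqaotvh" (len 9), cursors c3@0 c1@2 c2@4, authorship .1.2.....
After op 5 (delete): buffer="nsaotvh" (len 7), cursors c3@0 c1@1 c2@2, authorship .......
After op 6 (delete): buffer="aotvh" (len 5), cursors c1@0 c2@0 c3@0, authorship .....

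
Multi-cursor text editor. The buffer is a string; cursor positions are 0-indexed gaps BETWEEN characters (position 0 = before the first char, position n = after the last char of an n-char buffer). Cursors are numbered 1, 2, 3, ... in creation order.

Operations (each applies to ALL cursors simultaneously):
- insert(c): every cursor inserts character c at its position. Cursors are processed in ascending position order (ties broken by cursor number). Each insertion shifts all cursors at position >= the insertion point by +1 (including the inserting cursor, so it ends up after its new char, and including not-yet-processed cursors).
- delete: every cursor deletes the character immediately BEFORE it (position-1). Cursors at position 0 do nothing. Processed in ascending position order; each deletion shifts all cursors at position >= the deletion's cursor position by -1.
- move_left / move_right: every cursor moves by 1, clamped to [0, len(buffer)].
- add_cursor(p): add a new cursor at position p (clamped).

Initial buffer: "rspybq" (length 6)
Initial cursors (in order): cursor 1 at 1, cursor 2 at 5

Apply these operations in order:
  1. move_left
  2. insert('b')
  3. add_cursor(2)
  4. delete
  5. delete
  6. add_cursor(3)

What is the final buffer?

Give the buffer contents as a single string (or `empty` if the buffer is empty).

Answer: spbq

Derivation:
After op 1 (move_left): buffer="rspybq" (len 6), cursors c1@0 c2@4, authorship ......
After op 2 (insert('b')): buffer="brspybbq" (len 8), cursors c1@1 c2@6, authorship 1....2..
After op 3 (add_cursor(2)): buffer="brspybbq" (len 8), cursors c1@1 c3@2 c2@6, authorship 1....2..
After op 4 (delete): buffer="spybq" (len 5), cursors c1@0 c3@0 c2@3, authorship .....
After op 5 (delete): buffer="spbq" (len 4), cursors c1@0 c3@0 c2@2, authorship ....
After op 6 (add_cursor(3)): buffer="spbq" (len 4), cursors c1@0 c3@0 c2@2 c4@3, authorship ....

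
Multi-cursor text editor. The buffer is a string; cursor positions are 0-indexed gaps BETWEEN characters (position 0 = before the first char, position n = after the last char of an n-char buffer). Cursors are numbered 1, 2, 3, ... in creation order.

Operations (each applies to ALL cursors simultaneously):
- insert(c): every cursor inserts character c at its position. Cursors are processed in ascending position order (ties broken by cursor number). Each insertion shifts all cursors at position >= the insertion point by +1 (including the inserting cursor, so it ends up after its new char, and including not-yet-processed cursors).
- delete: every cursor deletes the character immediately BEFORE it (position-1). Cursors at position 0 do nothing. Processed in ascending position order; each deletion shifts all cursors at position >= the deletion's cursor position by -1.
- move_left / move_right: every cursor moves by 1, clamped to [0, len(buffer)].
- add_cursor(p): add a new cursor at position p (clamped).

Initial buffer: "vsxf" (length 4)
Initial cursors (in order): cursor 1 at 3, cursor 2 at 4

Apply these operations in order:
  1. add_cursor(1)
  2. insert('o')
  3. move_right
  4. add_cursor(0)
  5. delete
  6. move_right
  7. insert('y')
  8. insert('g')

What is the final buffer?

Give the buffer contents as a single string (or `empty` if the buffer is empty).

After op 1 (add_cursor(1)): buffer="vsxf" (len 4), cursors c3@1 c1@3 c2@4, authorship ....
After op 2 (insert('o')): buffer="vosxofo" (len 7), cursors c3@2 c1@5 c2@7, authorship .3..1.2
After op 3 (move_right): buffer="vosxofo" (len 7), cursors c3@3 c1@6 c2@7, authorship .3..1.2
After op 4 (add_cursor(0)): buffer="vosxofo" (len 7), cursors c4@0 c3@3 c1@6 c2@7, authorship .3..1.2
After op 5 (delete): buffer="voxo" (len 4), cursors c4@0 c3@2 c1@4 c2@4, authorship .3.1
After op 6 (move_right): buffer="voxo" (len 4), cursors c4@1 c3@3 c1@4 c2@4, authorship .3.1
After op 7 (insert('y')): buffer="vyoxyoyy" (len 8), cursors c4@2 c3@5 c1@8 c2@8, authorship .43.3112
After op 8 (insert('g')): buffer="vygoxygoyygg" (len 12), cursors c4@3 c3@7 c1@12 c2@12, authorship .443.3311212

Answer: vygoxygoyygg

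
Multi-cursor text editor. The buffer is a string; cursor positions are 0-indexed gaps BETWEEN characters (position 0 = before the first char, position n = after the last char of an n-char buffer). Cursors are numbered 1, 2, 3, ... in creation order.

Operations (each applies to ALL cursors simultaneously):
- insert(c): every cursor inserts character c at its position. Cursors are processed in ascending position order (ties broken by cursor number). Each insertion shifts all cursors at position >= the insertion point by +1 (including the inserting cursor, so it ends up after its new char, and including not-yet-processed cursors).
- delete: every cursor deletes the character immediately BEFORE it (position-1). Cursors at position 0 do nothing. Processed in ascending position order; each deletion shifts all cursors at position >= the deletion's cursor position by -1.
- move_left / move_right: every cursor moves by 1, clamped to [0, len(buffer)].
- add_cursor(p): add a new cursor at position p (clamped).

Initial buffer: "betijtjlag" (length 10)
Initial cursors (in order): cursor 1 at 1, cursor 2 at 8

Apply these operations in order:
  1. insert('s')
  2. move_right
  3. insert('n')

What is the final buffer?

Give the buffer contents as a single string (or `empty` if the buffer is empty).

Answer: bsentijtjlsang

Derivation:
After op 1 (insert('s')): buffer="bsetijtjlsag" (len 12), cursors c1@2 c2@10, authorship .1.......2..
After op 2 (move_right): buffer="bsetijtjlsag" (len 12), cursors c1@3 c2@11, authorship .1.......2..
After op 3 (insert('n')): buffer="bsentijtjlsang" (len 14), cursors c1@4 c2@13, authorship .1.1......2.2.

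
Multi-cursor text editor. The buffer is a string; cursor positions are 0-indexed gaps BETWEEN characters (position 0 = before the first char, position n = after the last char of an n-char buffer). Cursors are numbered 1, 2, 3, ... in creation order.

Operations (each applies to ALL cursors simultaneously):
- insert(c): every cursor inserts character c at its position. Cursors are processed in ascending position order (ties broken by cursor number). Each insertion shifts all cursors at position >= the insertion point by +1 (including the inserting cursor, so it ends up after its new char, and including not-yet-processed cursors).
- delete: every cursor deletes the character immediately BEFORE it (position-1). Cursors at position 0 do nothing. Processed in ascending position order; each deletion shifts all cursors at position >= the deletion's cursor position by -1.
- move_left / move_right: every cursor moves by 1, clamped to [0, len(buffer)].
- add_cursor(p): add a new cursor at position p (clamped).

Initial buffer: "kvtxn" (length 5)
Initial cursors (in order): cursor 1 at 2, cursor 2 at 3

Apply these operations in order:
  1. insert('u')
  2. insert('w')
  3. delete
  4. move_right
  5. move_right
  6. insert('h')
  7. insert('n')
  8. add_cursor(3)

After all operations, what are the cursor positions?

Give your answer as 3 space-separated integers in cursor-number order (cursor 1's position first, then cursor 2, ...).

After op 1 (insert('u')): buffer="kvutuxn" (len 7), cursors c1@3 c2@5, authorship ..1.2..
After op 2 (insert('w')): buffer="kvuwtuwxn" (len 9), cursors c1@4 c2@7, authorship ..11.22..
After op 3 (delete): buffer="kvutuxn" (len 7), cursors c1@3 c2@5, authorship ..1.2..
After op 4 (move_right): buffer="kvutuxn" (len 7), cursors c1@4 c2@6, authorship ..1.2..
After op 5 (move_right): buffer="kvutuxn" (len 7), cursors c1@5 c2@7, authorship ..1.2..
After op 6 (insert('h')): buffer="kvutuhxnh" (len 9), cursors c1@6 c2@9, authorship ..1.21..2
After op 7 (insert('n')): buffer="kvutuhnxnhn" (len 11), cursors c1@7 c2@11, authorship ..1.211..22
After op 8 (add_cursor(3)): buffer="kvutuhnxnhn" (len 11), cursors c3@3 c1@7 c2@11, authorship ..1.211..22

Answer: 7 11 3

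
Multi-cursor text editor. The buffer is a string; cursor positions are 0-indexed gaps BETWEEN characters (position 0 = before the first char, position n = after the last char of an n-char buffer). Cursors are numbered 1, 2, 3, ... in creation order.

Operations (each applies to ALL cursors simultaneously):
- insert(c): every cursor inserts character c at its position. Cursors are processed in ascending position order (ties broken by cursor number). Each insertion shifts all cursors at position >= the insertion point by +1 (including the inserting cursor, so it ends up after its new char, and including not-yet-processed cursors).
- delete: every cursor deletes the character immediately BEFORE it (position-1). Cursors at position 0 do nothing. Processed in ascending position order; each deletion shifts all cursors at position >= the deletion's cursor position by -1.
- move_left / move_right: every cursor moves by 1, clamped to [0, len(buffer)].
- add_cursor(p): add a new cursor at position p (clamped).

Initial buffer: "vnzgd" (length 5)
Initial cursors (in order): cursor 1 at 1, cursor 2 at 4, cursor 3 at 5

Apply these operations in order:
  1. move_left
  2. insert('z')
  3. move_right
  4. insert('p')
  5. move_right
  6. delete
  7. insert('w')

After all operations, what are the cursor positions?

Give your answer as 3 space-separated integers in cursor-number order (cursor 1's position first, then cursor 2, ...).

Answer: 4 9 11

Derivation:
After op 1 (move_left): buffer="vnzgd" (len 5), cursors c1@0 c2@3 c3@4, authorship .....
After op 2 (insert('z')): buffer="zvnzzgzd" (len 8), cursors c1@1 c2@5 c3@7, authorship 1...2.3.
After op 3 (move_right): buffer="zvnzzgzd" (len 8), cursors c1@2 c2@6 c3@8, authorship 1...2.3.
After op 4 (insert('p')): buffer="zvpnzzgpzdp" (len 11), cursors c1@3 c2@8 c3@11, authorship 1.1..2.23.3
After op 5 (move_right): buffer="zvpnzzgpzdp" (len 11), cursors c1@4 c2@9 c3@11, authorship 1.1..2.23.3
After op 6 (delete): buffer="zvpzzgpd" (len 8), cursors c1@3 c2@7 c3@8, authorship 1.1.2.2.
After op 7 (insert('w')): buffer="zvpwzzgpwdw" (len 11), cursors c1@4 c2@9 c3@11, authorship 1.11.2.22.3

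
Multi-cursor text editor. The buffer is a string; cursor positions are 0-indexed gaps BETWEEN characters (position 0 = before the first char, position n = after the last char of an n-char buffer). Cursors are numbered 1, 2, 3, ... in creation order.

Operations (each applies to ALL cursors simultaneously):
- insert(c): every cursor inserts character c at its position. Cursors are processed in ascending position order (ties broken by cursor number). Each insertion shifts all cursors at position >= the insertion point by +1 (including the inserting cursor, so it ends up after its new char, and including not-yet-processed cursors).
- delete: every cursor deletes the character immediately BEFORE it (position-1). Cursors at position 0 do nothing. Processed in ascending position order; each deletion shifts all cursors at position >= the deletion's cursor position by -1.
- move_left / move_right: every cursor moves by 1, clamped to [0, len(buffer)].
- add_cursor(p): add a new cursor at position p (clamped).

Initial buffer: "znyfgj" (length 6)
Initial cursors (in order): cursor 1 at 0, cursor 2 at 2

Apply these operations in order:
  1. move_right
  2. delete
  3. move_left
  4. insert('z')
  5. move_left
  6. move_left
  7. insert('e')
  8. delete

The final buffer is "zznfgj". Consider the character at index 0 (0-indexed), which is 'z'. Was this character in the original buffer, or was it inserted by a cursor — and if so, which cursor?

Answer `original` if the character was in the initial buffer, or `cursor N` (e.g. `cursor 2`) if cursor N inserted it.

After op 1 (move_right): buffer="znyfgj" (len 6), cursors c1@1 c2@3, authorship ......
After op 2 (delete): buffer="nfgj" (len 4), cursors c1@0 c2@1, authorship ....
After op 3 (move_left): buffer="nfgj" (len 4), cursors c1@0 c2@0, authorship ....
After op 4 (insert('z')): buffer="zznfgj" (len 6), cursors c1@2 c2@2, authorship 12....
After op 5 (move_left): buffer="zznfgj" (len 6), cursors c1@1 c2@1, authorship 12....
After op 6 (move_left): buffer="zznfgj" (len 6), cursors c1@0 c2@0, authorship 12....
After op 7 (insert('e')): buffer="eezznfgj" (len 8), cursors c1@2 c2@2, authorship 1212....
After op 8 (delete): buffer="zznfgj" (len 6), cursors c1@0 c2@0, authorship 12....
Authorship (.=original, N=cursor N): 1 2 . . . .
Index 0: author = 1

Answer: cursor 1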